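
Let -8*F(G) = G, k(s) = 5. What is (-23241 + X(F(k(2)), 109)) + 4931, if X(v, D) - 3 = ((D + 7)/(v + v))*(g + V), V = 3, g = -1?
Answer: -92463/5 ≈ -18493.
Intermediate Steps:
F(G) = -G/8
X(v, D) = 3 + (7 + D)/v (X(v, D) = 3 + ((D + 7)/(v + v))*(-1 + 3) = 3 + ((7 + D)/((2*v)))*2 = 3 + ((7 + D)*(1/(2*v)))*2 = 3 + ((7 + D)/(2*v))*2 = 3 + (7 + D)/v)
(-23241 + X(F(k(2)), 109)) + 4931 = (-23241 + (7 + 109 + 3*(-⅛*5))/((-⅛*5))) + 4931 = (-23241 + (7 + 109 + 3*(-5/8))/(-5/8)) + 4931 = (-23241 - 8*(7 + 109 - 15/8)/5) + 4931 = (-23241 - 8/5*913/8) + 4931 = (-23241 - 913/5) + 4931 = -117118/5 + 4931 = -92463/5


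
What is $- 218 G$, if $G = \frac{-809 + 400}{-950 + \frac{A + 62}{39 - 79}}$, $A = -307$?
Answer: $- \frac{713296}{7551} \approx -94.464$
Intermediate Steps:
$G = \frac{3272}{7551}$ ($G = \frac{-809 + 400}{-950 + \frac{-307 + 62}{39 - 79}} = - \frac{409}{-950 - \frac{245}{-40}} = - \frac{409}{-950 - - \frac{49}{8}} = - \frac{409}{-950 + \frac{49}{8}} = - \frac{409}{- \frac{7551}{8}} = \left(-409\right) \left(- \frac{8}{7551}\right) = \frac{3272}{7551} \approx 0.43332$)
$- 218 G = \left(-218\right) \frac{3272}{7551} = - \frac{713296}{7551}$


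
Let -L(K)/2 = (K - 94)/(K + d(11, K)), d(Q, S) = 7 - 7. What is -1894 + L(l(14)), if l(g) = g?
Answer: -13178/7 ≈ -1882.6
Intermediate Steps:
d(Q, S) = 0
L(K) = -2*(-94 + K)/K (L(K) = -2*(K - 94)/(K + 0) = -2*(-94 + K)/K)
-1894 + L(l(14)) = -1894 + (-2 + 188/14) = -1894 + (-2 + 188*(1/14)) = -1894 + (-2 + 94/7) = -1894 + 80/7 = -13178/7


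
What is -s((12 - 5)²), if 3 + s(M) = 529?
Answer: -526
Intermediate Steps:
s(M) = 526 (s(M) = -3 + 529 = 526)
-s((12 - 5)²) = -1*526 = -526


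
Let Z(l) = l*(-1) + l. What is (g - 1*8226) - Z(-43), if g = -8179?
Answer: -16405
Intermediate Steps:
Z(l) = 0 (Z(l) = -l + l = 0)
(g - 1*8226) - Z(-43) = (-8179 - 1*8226) - 1*0 = (-8179 - 8226) + 0 = -16405 + 0 = -16405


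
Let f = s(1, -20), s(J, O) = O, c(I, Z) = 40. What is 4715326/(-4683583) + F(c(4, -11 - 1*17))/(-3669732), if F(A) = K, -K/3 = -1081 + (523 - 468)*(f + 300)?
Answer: -633436668063/636573867028 ≈ -0.99507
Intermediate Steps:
f = -20
K = -42957 (K = -3*(-1081 + (523 - 468)*(-20 + 300)) = -3*(-1081 + 55*280) = -3*(-1081 + 15400) = -3*14319 = -42957)
F(A) = -42957
4715326/(-4683583) + F(c(4, -11 - 1*17))/(-3669732) = 4715326/(-4683583) - 42957/(-3669732) = 4715326*(-1/4683583) - 42957*(-1/3669732) = -4715326/4683583 + 1591/135916 = -633436668063/636573867028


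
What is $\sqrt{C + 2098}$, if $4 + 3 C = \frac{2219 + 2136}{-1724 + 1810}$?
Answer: $\frac{\sqrt{15631790}}{86} \approx 45.973$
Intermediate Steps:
$C = \frac{1337}{86}$ ($C = - \frac{4}{3} + \frac{\left(2219 + 2136\right) \frac{1}{-1724 + 1810}}{3} = - \frac{4}{3} + \frac{4355 \cdot \frac{1}{86}}{3} = - \frac{4}{3} + \frac{1}{3} \cdot \frac{4355}{86} = - \frac{4}{3} + \frac{4355}{258} = \frac{1337}{86} \approx 15.547$)
$\sqrt{C + 2098} = \sqrt{\frac{1337}{86} + 2098} = \sqrt{\frac{181765}{86}} = \frac{\sqrt{15631790}}{86}$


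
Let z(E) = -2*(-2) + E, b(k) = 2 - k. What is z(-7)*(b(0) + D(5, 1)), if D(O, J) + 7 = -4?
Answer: 27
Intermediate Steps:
D(O, J) = -11 (D(O, J) = -7 - 4 = -11)
z(E) = 4 + E
z(-7)*(b(0) + D(5, 1)) = (4 - 7)*((2 - 1*0) - 11) = -3*((2 + 0) - 11) = -3*(2 - 11) = -3*(-9) = 27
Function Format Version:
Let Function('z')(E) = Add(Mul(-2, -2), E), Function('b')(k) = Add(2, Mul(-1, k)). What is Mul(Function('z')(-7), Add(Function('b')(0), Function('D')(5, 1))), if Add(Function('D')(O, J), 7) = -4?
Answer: 27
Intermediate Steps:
Function('D')(O, J) = -11 (Function('D')(O, J) = Add(-7, -4) = -11)
Function('z')(E) = Add(4, E)
Mul(Function('z')(-7), Add(Function('b')(0), Function('D')(5, 1))) = Mul(Add(4, -7), Add(Add(2, Mul(-1, 0)), -11)) = Mul(-3, Add(Add(2, 0), -11)) = Mul(-3, Add(2, -11)) = Mul(-3, -9) = 27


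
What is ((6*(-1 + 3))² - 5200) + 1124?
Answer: -3932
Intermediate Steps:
((6*(-1 + 3))² - 5200) + 1124 = ((6*2)² - 5200) + 1124 = (12² - 5200) + 1124 = (144 - 5200) + 1124 = -5056 + 1124 = -3932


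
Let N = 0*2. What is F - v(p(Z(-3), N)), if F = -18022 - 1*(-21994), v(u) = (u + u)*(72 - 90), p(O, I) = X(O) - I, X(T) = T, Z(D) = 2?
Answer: 4044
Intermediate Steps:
N = 0
p(O, I) = O - I
v(u) = -36*u (v(u) = (2*u)*(-18) = -36*u)
F = 3972 (F = -18022 + 21994 = 3972)
F - v(p(Z(-3), N)) = 3972 - (-36)*(2 - 1*0) = 3972 - (-36)*(2 + 0) = 3972 - (-36)*2 = 3972 - 1*(-72) = 3972 + 72 = 4044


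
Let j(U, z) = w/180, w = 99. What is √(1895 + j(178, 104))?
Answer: √189555/10 ≈ 43.538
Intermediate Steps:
j(U, z) = 11/20 (j(U, z) = 99/180 = 99*(1/180) = 11/20)
√(1895 + j(178, 104)) = √(1895 + 11/20) = √(37911/20) = √189555/10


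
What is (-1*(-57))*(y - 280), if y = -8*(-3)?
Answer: -14592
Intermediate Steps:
y = 24
(-1*(-57))*(y - 280) = (-1*(-57))*(24 - 280) = 57*(-256) = -14592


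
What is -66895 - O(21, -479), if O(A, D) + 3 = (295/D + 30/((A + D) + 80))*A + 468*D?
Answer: 226032340/1437 ≈ 1.5729e+5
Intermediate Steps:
O(A, D) = -3 + 468*D + A*(30/(80 + A + D) + 295/D) (O(A, D) = -3 + ((295/D + 30/((A + D) + 80))*A + 468*D) = -3 + ((295/D + 30/(80 + A + D))*A + 468*D) = -3 + ((30/(80 + A + D) + 295/D)*A + 468*D) = -3 + (A*(30/(80 + A + D) + 295/D) + 468*D) = -3 + (468*D + A*(30/(80 + A + D) + 295/D)) = -3 + 468*D + A*(30/(80 + A + D) + 295/D))
-66895 - O(21, -479) = -66895 - (-240*(-479) + 295*21**2 + 468*(-479)**3 + 23600*21 + 37437*(-479)**2 + 322*21*(-479) + 468*21*(-479)**2)/((-479)*(80 + 21 - 479)) = -66895 - (-1)*(114960 + 295*441 + 468*(-109902239) + 495600 + 37437*229441 - 3238998 + 468*21*229441)/(479*(-378)) = -66895 - (-1)*(-1)*(114960 + 130095 - 51434247852 + 495600 + 8589582717 - 3238998 + 2254946148)/(479*378) = -66895 - (-1)*(-1)*(-40592217330)/(479*378) = -66895 - 1*(-322160455/1437) = -66895 + 322160455/1437 = 226032340/1437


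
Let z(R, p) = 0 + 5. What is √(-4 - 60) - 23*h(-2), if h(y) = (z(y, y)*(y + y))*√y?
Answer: I*(8 + 460*√2) ≈ 658.54*I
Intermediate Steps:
z(R, p) = 5
h(y) = 10*y^(3/2) (h(y) = (5*(y + y))*√y = (5*(2*y))*√y = (10*y)*√y = 10*y^(3/2))
√(-4 - 60) - 23*h(-2) = √(-4 - 60) - 23*10*(-2)^(3/2) = √(-64) - 23*10*(-2*I*√2) = 8*I - 23*(-20*I*√2) = 8*I - (-460)*I*√2 = 8*I + 460*I*√2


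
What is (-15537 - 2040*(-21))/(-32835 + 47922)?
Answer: 9101/5029 ≈ 1.8097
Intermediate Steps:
(-15537 - 2040*(-21))/(-32835 + 47922) = (-15537 + 42840)/15087 = 27303*(1/15087) = 9101/5029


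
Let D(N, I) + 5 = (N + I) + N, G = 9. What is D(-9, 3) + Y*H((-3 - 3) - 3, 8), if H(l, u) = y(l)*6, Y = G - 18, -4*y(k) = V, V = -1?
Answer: -67/2 ≈ -33.500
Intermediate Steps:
y(k) = ¼ (y(k) = -¼*(-1) = ¼)
D(N, I) = -5 + I + 2*N (D(N, I) = -5 + ((N + I) + N) = -5 + ((I + N) + N) = -5 + (I + 2*N) = -5 + I + 2*N)
Y = -9 (Y = 9 - 18 = -9)
H(l, u) = 3/2 (H(l, u) = (¼)*6 = 3/2)
D(-9, 3) + Y*H((-3 - 3) - 3, 8) = (-5 + 3 + 2*(-9)) - 9*3/2 = (-5 + 3 - 18) - 27/2 = -20 - 27/2 = -67/2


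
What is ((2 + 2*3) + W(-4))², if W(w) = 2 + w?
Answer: 36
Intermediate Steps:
((2 + 2*3) + W(-4))² = ((2 + 2*3) + (2 - 4))² = ((2 + 6) - 2)² = (8 - 2)² = 6² = 36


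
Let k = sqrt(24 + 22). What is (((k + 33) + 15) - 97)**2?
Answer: (49 - sqrt(46))**2 ≈ 1782.3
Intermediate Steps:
k = sqrt(46) ≈ 6.7823
(((k + 33) + 15) - 97)**2 = (((sqrt(46) + 33) + 15) - 97)**2 = (((33 + sqrt(46)) + 15) - 97)**2 = ((48 + sqrt(46)) - 97)**2 = (-49 + sqrt(46))**2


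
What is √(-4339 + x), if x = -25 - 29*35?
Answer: I*√5379 ≈ 73.342*I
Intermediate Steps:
x = -1040 (x = -25 - 1015 = -1040)
√(-4339 + x) = √(-4339 - 1040) = √(-5379) = I*√5379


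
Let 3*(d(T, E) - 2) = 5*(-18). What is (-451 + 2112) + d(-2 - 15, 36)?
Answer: 1633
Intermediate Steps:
d(T, E) = -28 (d(T, E) = 2 + (5*(-18))/3 = 2 + (⅓)*(-90) = 2 - 30 = -28)
(-451 + 2112) + d(-2 - 15, 36) = (-451 + 2112) - 28 = 1661 - 28 = 1633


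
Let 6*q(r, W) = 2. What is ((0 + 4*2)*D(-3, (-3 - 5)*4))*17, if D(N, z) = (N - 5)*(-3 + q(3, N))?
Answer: 8704/3 ≈ 2901.3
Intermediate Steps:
q(r, W) = ⅓ (q(r, W) = (⅙)*2 = ⅓)
D(N, z) = 40/3 - 8*N/3 (D(N, z) = (N - 5)*(-3 + ⅓) = (-5 + N)*(-8/3) = 40/3 - 8*N/3)
((0 + 4*2)*D(-3, (-3 - 5)*4))*17 = ((0 + 4*2)*(40/3 - 8/3*(-3)))*17 = ((0 + 8)*(40/3 + 8))*17 = (8*(64/3))*17 = (512/3)*17 = 8704/3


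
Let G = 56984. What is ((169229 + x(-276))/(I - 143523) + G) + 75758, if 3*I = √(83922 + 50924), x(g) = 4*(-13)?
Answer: 24608758320119791/185389528915 - 507531*√134846/185389528915 ≈ 1.3274e+5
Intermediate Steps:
x(g) = -52
I = √134846/3 (I = √(83922 + 50924)/3 = √134846/3 ≈ 122.40)
((169229 + x(-276))/(I - 143523) + G) + 75758 = ((169229 - 52)/(√134846/3 - 143523) + 56984) + 75758 = (169177/(-143523 + √134846/3) + 56984) + 75758 = (56984 + 169177/(-143523 + √134846/3)) + 75758 = 132742 + 169177/(-143523 + √134846/3)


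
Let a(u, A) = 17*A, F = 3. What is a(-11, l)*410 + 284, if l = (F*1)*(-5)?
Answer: -104266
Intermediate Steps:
l = -15 (l = (3*1)*(-5) = 3*(-5) = -15)
a(-11, l)*410 + 284 = (17*(-15))*410 + 284 = -255*410 + 284 = -104550 + 284 = -104266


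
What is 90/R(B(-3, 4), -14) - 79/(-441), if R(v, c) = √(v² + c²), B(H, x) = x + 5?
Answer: 79/441 + 90*√277/277 ≈ 5.5867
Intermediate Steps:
B(H, x) = 5 + x
R(v, c) = √(c² + v²)
90/R(B(-3, 4), -14) - 79/(-441) = 90/(√((-14)² + (5 + 4)²)) - 79/(-441) = 90/(√(196 + 9²)) - 79*(-1/441) = 90/(√(196 + 81)) + 79/441 = 90/(√277) + 79/441 = 90*(√277/277) + 79/441 = 90*√277/277 + 79/441 = 79/441 + 90*√277/277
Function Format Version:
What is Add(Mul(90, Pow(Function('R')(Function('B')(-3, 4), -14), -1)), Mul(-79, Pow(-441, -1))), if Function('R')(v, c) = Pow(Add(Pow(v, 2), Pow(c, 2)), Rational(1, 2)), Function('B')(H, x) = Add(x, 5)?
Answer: Add(Rational(79, 441), Mul(Rational(90, 277), Pow(277, Rational(1, 2)))) ≈ 5.5867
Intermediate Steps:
Function('B')(H, x) = Add(5, x)
Function('R')(v, c) = Pow(Add(Pow(c, 2), Pow(v, 2)), Rational(1, 2))
Add(Mul(90, Pow(Function('R')(Function('B')(-3, 4), -14), -1)), Mul(-79, Pow(-441, -1))) = Add(Mul(90, Pow(Pow(Add(Pow(-14, 2), Pow(Add(5, 4), 2)), Rational(1, 2)), -1)), Mul(-79, Pow(-441, -1))) = Add(Mul(90, Pow(Pow(Add(196, Pow(9, 2)), Rational(1, 2)), -1)), Mul(-79, Rational(-1, 441))) = Add(Mul(90, Pow(Pow(Add(196, 81), Rational(1, 2)), -1)), Rational(79, 441)) = Add(Mul(90, Pow(Pow(277, Rational(1, 2)), -1)), Rational(79, 441)) = Add(Mul(90, Mul(Rational(1, 277), Pow(277, Rational(1, 2)))), Rational(79, 441)) = Add(Mul(Rational(90, 277), Pow(277, Rational(1, 2))), Rational(79, 441)) = Add(Rational(79, 441), Mul(Rational(90, 277), Pow(277, Rational(1, 2))))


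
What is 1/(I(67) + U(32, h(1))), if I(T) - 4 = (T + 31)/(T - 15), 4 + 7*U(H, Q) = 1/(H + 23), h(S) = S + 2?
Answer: 10010/53211 ≈ 0.18812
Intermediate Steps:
h(S) = 2 + S
U(H, Q) = -4/7 + 1/(7*(23 + H)) (U(H, Q) = -4/7 + 1/(7*(H + 23)) = -4/7 + 1/(7*(23 + H)))
I(T) = 4 + (31 + T)/(-15 + T) (I(T) = 4 + (T + 31)/(T - 15) = 4 + (31 + T)/(-15 + T))
1/(I(67) + U(32, h(1))) = 1/((-29 + 5*67)/(-15 + 67) + (-91 - 4*32)/(7*(23 + 32))) = 1/((-29 + 335)/52 + (1/7)*(-91 - 128)/55) = 1/((1/52)*306 + (1/7)*(1/55)*(-219)) = 1/(153/26 - 219/385) = 1/(53211/10010) = 10010/53211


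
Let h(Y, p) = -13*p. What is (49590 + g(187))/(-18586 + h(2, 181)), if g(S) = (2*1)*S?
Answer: -49964/20939 ≈ -2.3862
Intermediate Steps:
g(S) = 2*S
(49590 + g(187))/(-18586 + h(2, 181)) = (49590 + 2*187)/(-18586 - 13*181) = (49590 + 374)/(-18586 - 2353) = 49964/(-20939) = 49964*(-1/20939) = -49964/20939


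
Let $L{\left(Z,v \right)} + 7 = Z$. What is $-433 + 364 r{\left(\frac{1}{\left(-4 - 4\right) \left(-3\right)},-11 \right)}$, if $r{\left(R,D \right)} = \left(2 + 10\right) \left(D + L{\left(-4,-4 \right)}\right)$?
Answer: $-96529$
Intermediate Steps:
$L{\left(Z,v \right)} = -7 + Z$
$r{\left(R,D \right)} = -132 + 12 D$ ($r{\left(R,D \right)} = \left(2 + 10\right) \left(D - 11\right) = 12 \left(D - 11\right) = 12 \left(-11 + D\right) = -132 + 12 D$)
$-433 + 364 r{\left(\frac{1}{\left(-4 - 4\right) \left(-3\right)},-11 \right)} = -433 + 364 \left(-132 + 12 \left(-11\right)\right) = -433 + 364 \left(-132 - 132\right) = -433 + 364 \left(-264\right) = -433 - 96096 = -96529$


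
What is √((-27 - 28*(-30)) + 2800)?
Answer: √3613 ≈ 60.108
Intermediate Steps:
√((-27 - 28*(-30)) + 2800) = √((-27 + 840) + 2800) = √(813 + 2800) = √3613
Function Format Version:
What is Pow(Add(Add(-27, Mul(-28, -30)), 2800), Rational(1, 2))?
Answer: Pow(3613, Rational(1, 2)) ≈ 60.108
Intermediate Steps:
Pow(Add(Add(-27, Mul(-28, -30)), 2800), Rational(1, 2)) = Pow(Add(Add(-27, 840), 2800), Rational(1, 2)) = Pow(Add(813, 2800), Rational(1, 2)) = Pow(3613, Rational(1, 2))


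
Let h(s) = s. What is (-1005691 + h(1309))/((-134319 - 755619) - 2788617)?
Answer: 334794/1226185 ≈ 0.27304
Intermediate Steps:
(-1005691 + h(1309))/((-134319 - 755619) - 2788617) = (-1005691 + 1309)/((-134319 - 755619) - 2788617) = -1004382/(-889938 - 2788617) = -1004382/(-3678555) = -1004382*(-1/3678555) = 334794/1226185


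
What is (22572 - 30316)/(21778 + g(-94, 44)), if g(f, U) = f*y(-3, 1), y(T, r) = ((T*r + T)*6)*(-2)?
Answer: -3872/7505 ≈ -0.51592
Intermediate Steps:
y(T, r) = -12*T - 12*T*r (y(T, r) = ((T + T*r)*6)*(-2) = (6*T + 6*T*r)*(-2) = -12*T - 12*T*r)
g(f, U) = 72*f (g(f, U) = f*(-12*(-3)*(1 + 1)) = f*(-12*(-3)*2) = f*72 = 72*f)
(22572 - 30316)/(21778 + g(-94, 44)) = (22572 - 30316)/(21778 + 72*(-94)) = -7744/(21778 - 6768) = -7744/15010 = -7744*1/15010 = -3872/7505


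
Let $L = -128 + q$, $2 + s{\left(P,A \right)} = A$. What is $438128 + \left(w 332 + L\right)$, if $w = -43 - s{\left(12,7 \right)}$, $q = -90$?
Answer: $421974$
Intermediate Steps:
$s{\left(P,A \right)} = -2 + A$
$w = -48$ ($w = -43 - \left(-2 + 7\right) = -43 - 5 = -48$)
$L = -218$ ($L = -128 - 90 = -218$)
$438128 + \left(w 332 + L\right) = 438128 - 16154 = 421974$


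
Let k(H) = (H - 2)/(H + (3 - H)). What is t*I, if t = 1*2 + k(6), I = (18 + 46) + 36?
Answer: 1000/3 ≈ 333.33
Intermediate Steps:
I = 100 (I = 64 + 36 = 100)
k(H) = -2/3 + H/3 (k(H) = (-2 + H)/3 = (-2 + H)*(1/3) = -2/3 + H/3)
t = 10/3 (t = 1*2 + (-2/3 + (1/3)*6) = 2 + (-2/3 + 2) = 2 + 4/3 = 10/3 ≈ 3.3333)
t*I = (10/3)*100 = 1000/3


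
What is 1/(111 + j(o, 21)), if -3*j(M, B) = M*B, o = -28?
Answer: 1/307 ≈ 0.0032573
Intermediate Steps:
j(M, B) = -B*M/3 (j(M, B) = -M*B/3 = -B*M/3)
1/(111 + j(o, 21)) = 1/(111 - ⅓*21*(-28)) = 1/(111 + 196) = 1/307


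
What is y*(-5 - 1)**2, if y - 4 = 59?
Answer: 2268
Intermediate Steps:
y = 63 (y = 4 + 59 = 63)
y*(-5 - 1)**2 = 63*(-5 - 1)**2 = 63*(-6)**2 = 63*36 = 2268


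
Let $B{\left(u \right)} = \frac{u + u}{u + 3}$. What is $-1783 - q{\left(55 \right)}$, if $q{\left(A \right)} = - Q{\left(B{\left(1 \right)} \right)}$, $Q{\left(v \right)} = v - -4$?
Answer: $- \frac{3557}{2} \approx -1778.5$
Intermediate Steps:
$B{\left(u \right)} = \frac{2 u}{3 + u}$
$Q{\left(v \right)} = 4 + v$ ($Q{\left(v \right)} = v + 4 = 4 + v$)
$q{\left(A \right)} = - \frac{9}{2}$ ($q{\left(A \right)} = - (4 + 2 \cdot 1 \frac{1}{3 + 1}) = - (4 + 2 \cdot 1 \cdot \frac{1}{4}) = - (4 + \frac{1}{2}) = \left(-1\right) \frac{9}{2} = - \frac{9}{2}$)
$-1783 - q{\left(55 \right)} = -1783 - - \frac{9}{2} = -1783 + \frac{9}{2} = - \frac{3557}{2}$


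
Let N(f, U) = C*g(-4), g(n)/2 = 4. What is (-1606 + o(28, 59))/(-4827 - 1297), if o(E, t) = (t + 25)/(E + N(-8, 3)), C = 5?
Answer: 27281/104108 ≈ 0.26205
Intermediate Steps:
g(n) = 8 (g(n) = 2*4 = 8)
N(f, U) = 40 (N(f, U) = 5*8 = 40)
o(E, t) = (25 + t)/(40 + E) (o(E, t) = (t + 25)/(E + 40) = (25 + t)/(40 + E))
(-1606 + o(28, 59))/(-4827 - 1297) = (-1606 + (25 + 59)/(40 + 28))/(-4827 - 1297) = (-1606 + 84/68)/(-6124) = (-1606 + (1/68)*84)*(-1/6124) = (-1606 + 21/17)*(-1/6124) = -27281/17*(-1/6124) = 27281/104108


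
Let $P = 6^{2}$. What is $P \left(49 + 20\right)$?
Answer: $2484$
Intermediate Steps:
$P = 36$
$P \left(49 + 20\right) = 36 \left(49 + 20\right) = 36 \cdot 69 = 2484$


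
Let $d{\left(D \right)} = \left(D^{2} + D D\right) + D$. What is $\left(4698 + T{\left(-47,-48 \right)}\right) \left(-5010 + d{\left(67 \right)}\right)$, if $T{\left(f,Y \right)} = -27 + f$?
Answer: $18657840$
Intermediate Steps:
$d{\left(D \right)} = D + 2 D^{2}$ ($d{\left(D \right)} = \left(D^{2} + D^{2}\right) + D = 2 D^{2} + D = D + 2 D^{2}$)
$\left(4698 + T{\left(-47,-48 \right)}\right) \left(-5010 + d{\left(67 \right)}\right) = \left(4698 - 74\right) \left(-5010 + 67 \left(1 + 2 \cdot 67\right)\right) = \left(4698 - 74\right) \left(-5010 + 67 \left(1 + 134\right)\right) = 4624 \left(-5010 + 67 \cdot 135\right) = 4624 \left(-5010 + 9045\right) = 4624 \cdot 4035 = 18657840$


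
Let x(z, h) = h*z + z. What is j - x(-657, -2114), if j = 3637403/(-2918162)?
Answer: -4051115770445/2918162 ≈ -1.3882e+6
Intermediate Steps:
j = -3637403/2918162 (j = 3637403*(-1/2918162) = -3637403/2918162 ≈ -1.2465)
x(z, h) = z + h*z
j - x(-657, -2114) = -3637403/2918162 - (-657)*(1 - 2114) = -3637403/2918162 - (-657)*(-2113) = -3637403/2918162 - 1*1388241 = -3637403/2918162 - 1388241 = -4051115770445/2918162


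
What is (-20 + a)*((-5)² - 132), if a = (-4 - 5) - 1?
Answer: 3210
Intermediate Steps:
a = -10 (a = -9 - 1 = -10)
(-20 + a)*((-5)² - 132) = (-20 - 10)*((-5)² - 132) = -30*(25 - 132) = -30*(-107) = 3210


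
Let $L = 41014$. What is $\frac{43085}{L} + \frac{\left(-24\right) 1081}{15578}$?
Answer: $- \frac{196444543}{319458046} \approx -0.61493$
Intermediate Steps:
$\frac{43085}{L} + \frac{\left(-24\right) 1081}{15578} = \frac{43085}{41014} + \frac{\left(-24\right) 1081}{15578} = 43085 \cdot \frac{1}{41014} - \frac{12972}{7789} = \frac{43085}{41014} - \frac{12972}{7789} = - \frac{196444543}{319458046}$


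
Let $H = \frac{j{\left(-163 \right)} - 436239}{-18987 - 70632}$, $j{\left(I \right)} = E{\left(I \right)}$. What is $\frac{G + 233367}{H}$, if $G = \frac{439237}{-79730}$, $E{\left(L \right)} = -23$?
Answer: $\frac{1667443198222587}{34783169260} \approx 47938.0$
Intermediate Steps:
$j{\left(I \right)} = -23$
$G = - \frac{439237}{79730}$ ($G = 439237 \left(- \frac{1}{79730}\right) = - \frac{439237}{79730} \approx -5.5091$)
$H = \frac{436262}{89619}$ ($H = \frac{-23 - 436239}{-18987 - 70632} = - \frac{436262}{-89619} = \left(-436262\right) \left(- \frac{1}{89619}\right) = \frac{436262}{89619} \approx 4.868$)
$\frac{G + 233367}{H} = \frac{- \frac{439237}{79730} + 233367}{\frac{436262}{89619}} = \frac{18605911673}{79730} \cdot \frac{89619}{436262} = \frac{1667443198222587}{34783169260}$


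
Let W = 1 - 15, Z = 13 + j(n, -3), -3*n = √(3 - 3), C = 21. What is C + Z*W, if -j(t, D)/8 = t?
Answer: -161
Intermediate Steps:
n = 0 (n = -√(3 - 3)/3 = -√0/3 = -⅓*0 = 0)
j(t, D) = -8*t
Z = 13 (Z = 13 - 8*0 = 13 + 0 = 13)
W = -14
C + Z*W = 21 + 13*(-14) = 21 - 182 = -161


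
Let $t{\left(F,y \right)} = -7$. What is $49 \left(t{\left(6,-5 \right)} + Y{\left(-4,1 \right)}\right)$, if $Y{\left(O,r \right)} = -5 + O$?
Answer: $-784$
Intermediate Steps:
$49 \left(t{\left(6,-5 \right)} + Y{\left(-4,1 \right)}\right) = 49 \left(-7 - 9\right) = 49 \left(-16\right) = -784$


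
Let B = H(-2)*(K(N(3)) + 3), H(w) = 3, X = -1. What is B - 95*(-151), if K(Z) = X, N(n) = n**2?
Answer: 14351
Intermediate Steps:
K(Z) = -1
B = 6 (B = 3*(-1 + 3) = 3*2 = 6)
B - 95*(-151) = 6 - 95*(-151) = 6 + 14345 = 14351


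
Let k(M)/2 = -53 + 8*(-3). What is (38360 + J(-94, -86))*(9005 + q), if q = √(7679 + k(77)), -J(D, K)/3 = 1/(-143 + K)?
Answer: 79103909215/229 + 43922215*√301/229 ≈ 3.4876e+8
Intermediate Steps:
k(M) = -154 (k(M) = 2*(-53 + 8*(-3)) = 2*(-53 - 24) = 2*(-77) = -154)
J(D, K) = -3/(-143 + K)
q = 5*√301 (q = √(7679 - 154) = √7525 = 5*√301 ≈ 86.747)
(38360 + J(-94, -86))*(9005 + q) = (38360 - 3/(-143 - 86))*(9005 + 5*√301) = (38360 - 3/(-229))*(9005 + 5*√301) = (38360 - 3*(-1/229))*(9005 + 5*√301) = (38360 + 3/229)*(9005 + 5*√301) = 8784443*(9005 + 5*√301)/229 = 79103909215/229 + 43922215*√301/229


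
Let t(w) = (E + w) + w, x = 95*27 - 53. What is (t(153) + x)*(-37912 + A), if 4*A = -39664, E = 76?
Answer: -138414232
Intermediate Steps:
A = -9916 (A = (¼)*(-39664) = -9916)
x = 2512 (x = 2565 - 53 = 2512)
t(w) = 76 + 2*w (t(w) = (76 + w) + w = 76 + 2*w)
(t(153) + x)*(-37912 + A) = ((76 + 2*153) + 2512)*(-37912 - 9916) = ((76 + 306) + 2512)*(-47828) = (382 + 2512)*(-47828) = 2894*(-47828) = -138414232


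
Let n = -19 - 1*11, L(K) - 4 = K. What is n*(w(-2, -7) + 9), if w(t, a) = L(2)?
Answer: -450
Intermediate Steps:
L(K) = 4 + K
w(t, a) = 6 (w(t, a) = 4 + 2 = 6)
n = -30 (n = -19 - 11 = -30)
n*(w(-2, -7) + 9) = -30*(6 + 9) = -30*15 = -450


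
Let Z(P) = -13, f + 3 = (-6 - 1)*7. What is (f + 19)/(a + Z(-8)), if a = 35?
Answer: -3/2 ≈ -1.5000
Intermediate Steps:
f = -52 (f = -3 + (-6 - 1)*7 = -3 - 7*7 = -3 - 49 = -52)
(f + 19)/(a + Z(-8)) = (-52 + 19)/(35 - 13) = -33/22 = -33*1/22 = -3/2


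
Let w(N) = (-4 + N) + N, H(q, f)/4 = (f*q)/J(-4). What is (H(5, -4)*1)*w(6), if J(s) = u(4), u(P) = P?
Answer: -160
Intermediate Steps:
J(s) = 4
H(q, f) = f*q (H(q, f) = 4*((f*q)/4) = 4*((f*q)*(¼)) = 4*(f*q/4) = f*q)
w(N) = -4 + 2*N
(H(5, -4)*1)*w(6) = (-4*5*1)*(-4 + 2*6) = (-20*1)*(-4 + 12) = -20*8 = -160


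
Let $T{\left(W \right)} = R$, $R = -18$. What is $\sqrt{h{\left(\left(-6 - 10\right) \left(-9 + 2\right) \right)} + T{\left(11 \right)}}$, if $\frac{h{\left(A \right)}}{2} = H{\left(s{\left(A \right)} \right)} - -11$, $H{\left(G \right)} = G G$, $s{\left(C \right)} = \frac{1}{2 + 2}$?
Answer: $\frac{\sqrt{66}}{4} \approx 2.031$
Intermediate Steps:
$s{\left(C \right)} = \frac{1}{4}$
$H{\left(G \right)} = G^{2}$
$T{\left(W \right)} = -18$
$h{\left(A \right)} = \frac{177}{8}$ ($h{\left(A \right)} = 2 \left(\left(\frac{1}{4}\right)^{2} - -11\right) = 2 \left(\frac{1}{16} + 11\right) = 2 \cdot \frac{177}{16} = \frac{177}{8}$)
$\sqrt{h{\left(\left(-6 - 10\right) \left(-9 + 2\right) \right)} + T{\left(11 \right)}} = \sqrt{\frac{177}{8} - 18} = \sqrt{\frac{33}{8}} = \frac{\sqrt{66}}{4}$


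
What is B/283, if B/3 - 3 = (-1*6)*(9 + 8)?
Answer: -297/283 ≈ -1.0495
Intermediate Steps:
B = -297 (B = 9 + 3*((-1*6)*(9 + 8)) = 9 + 3*(-6*17) = 9 + 3*(-102) = 9 - 306 = -297)
B/283 = -297/283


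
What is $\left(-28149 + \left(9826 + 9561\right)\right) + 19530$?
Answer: $10768$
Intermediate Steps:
$\left(-28149 + \left(9826 + 9561\right)\right) + 19530 = \left(-28149 + 19387\right) + 19530 = -8762 + 19530 = 10768$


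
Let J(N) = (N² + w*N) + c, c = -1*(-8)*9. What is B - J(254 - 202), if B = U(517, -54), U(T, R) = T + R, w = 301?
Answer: -17965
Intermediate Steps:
U(T, R) = R + T
c = 72 (c = 8*9 = 72)
J(N) = 72 + N² + 301*N (J(N) = (N² + 301*N) + 72 = 72 + N² + 301*N)
B = 463 (B = -54 + 517 = 463)
B - J(254 - 202) = 463 - (72 + (254 - 202)² + 301*(254 - 202)) = 463 - (72 + 52² + 301*52) = 463 - (72 + 2704 + 15652) = 463 - 1*18428 = 463 - 18428 = -17965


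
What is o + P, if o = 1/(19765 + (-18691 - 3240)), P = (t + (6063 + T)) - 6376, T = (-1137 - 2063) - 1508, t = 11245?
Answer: 13481183/2166 ≈ 6224.0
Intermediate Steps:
T = -4708 (T = -3200 - 1508 = -4708)
P = 6224 (P = (11245 + (6063 - 4708)) - 6376 = (11245 + 1355) - 6376 = 12600 - 6376 = 6224)
o = -1/2166 (o = 1/(19765 - 21931) = 1/(-2166) = -1/2166 ≈ -0.00046168)
o + P = -1/2166 + 6224 = 13481183/2166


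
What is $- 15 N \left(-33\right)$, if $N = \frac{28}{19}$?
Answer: $\frac{13860}{19} \approx 729.47$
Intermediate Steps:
$N = \frac{28}{19}$ ($N = 28 \cdot \frac{1}{19} = \frac{28}{19} \approx 1.4737$)
$- 15 N \left(-33\right) = \left(-15\right) \frac{28}{19} \left(-33\right) = \left(- \frac{420}{19}\right) \left(-33\right) = \frac{13860}{19}$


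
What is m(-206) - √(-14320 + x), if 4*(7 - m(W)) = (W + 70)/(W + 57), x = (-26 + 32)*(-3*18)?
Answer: 1009/149 - 2*I*√3661 ≈ 6.7718 - 121.01*I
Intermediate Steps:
x = -324 (x = 6*(-54) = -324)
m(W) = 7 - (70 + W)/(4*(57 + W)) (m(W) = 7 - (W + 70)/(4*(W + 57)) = 7 - (70 + W)/(4*(57 + W)))
m(-206) - √(-14320 + x) = (1526 + 27*(-206))/(4*(57 - 206)) - √(-14320 - 324) = (¼)*(1526 - 5562)/(-149) - √(-14644) = (¼)*(-1/149)*(-4036) - 2*I*√3661 = 1009/149 - 2*I*√3661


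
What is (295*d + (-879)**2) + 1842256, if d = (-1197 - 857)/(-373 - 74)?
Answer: 1169464889/447 ≈ 2.6163e+6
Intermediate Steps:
d = 2054/447 (d = -2054/(-447) = -2054*(-1/447) = 2054/447 ≈ 4.5951)
(295*d + (-879)**2) + 1842256 = (295*(2054/447) + (-879)**2) + 1842256 = (605930/447 + 772641) + 1842256 = 345976457/447 + 1842256 = 1169464889/447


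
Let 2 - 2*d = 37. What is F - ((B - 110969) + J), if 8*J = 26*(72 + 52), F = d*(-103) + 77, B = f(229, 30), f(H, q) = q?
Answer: 224831/2 ≈ 1.1242e+5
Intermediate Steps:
B = 30
d = -35/2 (d = 1 - ½*37 = 1 - 37/2 = -35/2 ≈ -17.500)
F = 3759/2 (F = -35/2*(-103) + 77 = 3605/2 + 77 = 3759/2 ≈ 1879.5)
J = 403 (J = (26*(72 + 52))/8 = (26*124)/8 = (⅛)*3224 = 403)
F - ((B - 110969) + J) = 3759/2 - ((30 - 110969) + 403) = 3759/2 - (-110939 + 403) = 3759/2 - 1*(-110536) = 3759/2 + 110536 = 224831/2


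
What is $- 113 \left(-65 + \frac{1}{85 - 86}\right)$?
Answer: $7458$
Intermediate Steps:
$- 113 \left(-65 + \frac{1}{85 - 86}\right) = - 113 \left(-65 + \frac{1}{-1}\right) = - 113 \left(-65 - 1\right) = \left(-113\right) \left(-66\right) = 7458$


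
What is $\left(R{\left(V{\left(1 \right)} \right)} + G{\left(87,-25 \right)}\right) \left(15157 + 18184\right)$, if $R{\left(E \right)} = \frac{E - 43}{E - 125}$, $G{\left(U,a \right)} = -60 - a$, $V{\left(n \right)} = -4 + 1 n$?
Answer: $- \frac{73916997}{64} \approx -1.155 \cdot 10^{6}$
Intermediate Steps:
$V{\left(n \right)} = -4 + n$
$R{\left(E \right)} = \frac{-43 + E}{-125 + E}$
$\left(R{\left(V{\left(1 \right)} \right)} + G{\left(87,-25 \right)}\right) \left(15157 + 18184\right) = \left(\frac{-43 + \left(-4 + 1\right)}{-125 + \left(-4 + 1\right)} - 35\right) \left(15157 + 18184\right) = \left(\frac{-43 - 3}{-125 - 3} + \left(-60 + 25\right)\right) 33341 = \left(\frac{1}{-128} \left(-46\right) - 35\right) 33341 = \left(\left(- \frac{1}{128}\right) \left(-46\right) - 35\right) 33341 = \left(\frac{23}{64} - 35\right) 33341 = \left(- \frac{2217}{64}\right) 33341 = - \frac{73916997}{64}$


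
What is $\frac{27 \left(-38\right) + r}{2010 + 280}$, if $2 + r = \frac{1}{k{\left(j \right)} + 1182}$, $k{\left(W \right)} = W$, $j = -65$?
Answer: $- \frac{229655}{511586} \approx -0.44891$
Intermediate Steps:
$r = - \frac{2233}{1117}$ ($r = -2 + \frac{1}{-65 + 1182} = -2 + \frac{1}{1117} = - \frac{2233}{1117} \approx -1.9991$)
$\frac{27 \left(-38\right) + r}{2010 + 280} = \frac{27 \left(-38\right) - \frac{2233}{1117}}{2010 + 280} = \frac{-1026 - \frac{2233}{1117}}{2290} = \left(- \frac{1148275}{1117}\right) \frac{1}{2290} = - \frac{229655}{511586}$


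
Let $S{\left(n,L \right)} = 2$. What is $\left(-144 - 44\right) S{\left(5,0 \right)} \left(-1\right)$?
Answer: $376$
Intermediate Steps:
$\left(-144 - 44\right) S{\left(5,0 \right)} \left(-1\right) = \left(-144 - 44\right) 2 \left(-1\right) = \left(-144 - 44\right) \left(-2\right) = \left(-188\right) \left(-2\right) = 376$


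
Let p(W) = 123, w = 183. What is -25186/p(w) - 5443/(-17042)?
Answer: -428550323/2096166 ≈ -204.44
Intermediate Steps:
-25186/p(w) - 5443/(-17042) = -25186/123 - 5443/(-17042) = -25186*1/123 - 5443*(-1/17042) = -25186/123 + 5443/17042 = -428550323/2096166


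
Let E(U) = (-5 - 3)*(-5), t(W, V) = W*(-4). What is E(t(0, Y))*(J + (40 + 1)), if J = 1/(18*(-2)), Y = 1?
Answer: 14750/9 ≈ 1638.9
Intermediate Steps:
t(W, V) = -4*W
E(U) = 40 (E(U) = -8*(-5) = 40)
J = -1/36 (J = 1/(-36) = -1/36 ≈ -0.027778)
E(t(0, Y))*(J + (40 + 1)) = 40*(-1/36 + (40 + 1)) = 40*(-1/36 + 41) = 40*(1475/36) = 14750/9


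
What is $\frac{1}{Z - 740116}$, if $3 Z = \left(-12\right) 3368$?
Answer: $- \frac{1}{753588} \approx -1.327 \cdot 10^{-6}$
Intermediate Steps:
$Z = -13472$ ($Z = \frac{\left(-12\right) 3368}{3} = \frac{1}{3} \left(-40416\right) = -13472$)
$\frac{1}{Z - 740116} = \frac{1}{-13472 - 740116} = \frac{1}{-753588} = - \frac{1}{753588}$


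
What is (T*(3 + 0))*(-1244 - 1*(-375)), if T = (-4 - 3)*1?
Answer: 18249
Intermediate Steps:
T = -7 (T = -7*1 = -7)
(T*(3 + 0))*(-1244 - 1*(-375)) = (-7*(3 + 0))*(-1244 - 1*(-375)) = (-7*3)*(-1244 + 375) = -21*(-869) = 18249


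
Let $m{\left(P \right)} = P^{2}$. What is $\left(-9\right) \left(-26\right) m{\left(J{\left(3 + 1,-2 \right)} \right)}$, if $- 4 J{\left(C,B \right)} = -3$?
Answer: $\frac{1053}{8} \approx 131.63$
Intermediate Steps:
$J{\left(C,B \right)} = \frac{3}{4}$ ($J{\left(C,B \right)} = \left(- \frac{1}{4}\right) \left(-3\right) = \frac{3}{4}$)
$\left(-9\right) \left(-26\right) m{\left(J{\left(3 + 1,-2 \right)} \right)} = \left(-9\right) \left(-26\right) \left(\frac{3}{4}\right)^{2} = 234 \cdot \frac{9}{16} = \frac{1053}{8}$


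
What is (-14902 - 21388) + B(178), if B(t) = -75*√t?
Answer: -36290 - 75*√178 ≈ -37291.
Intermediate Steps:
(-14902 - 21388) + B(178) = (-14902 - 21388) - 75*√178 = -36290 - 75*√178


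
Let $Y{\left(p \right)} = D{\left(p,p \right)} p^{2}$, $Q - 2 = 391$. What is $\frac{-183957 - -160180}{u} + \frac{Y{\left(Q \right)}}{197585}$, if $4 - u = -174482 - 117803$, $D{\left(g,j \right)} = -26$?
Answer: $- \frac{1178435316331}{57751922065} \approx -20.405$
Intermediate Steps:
$Q = 393$ ($Q = 2 + 391 = 393$)
$u = 292289$ ($u = 4 - \left(-174482 - 117803\right) = 4 - -292285 = 4 + 292285 = 292289$)
$Y{\left(p \right)} = - 26 p^{2}$
$\frac{-183957 - -160180}{u} + \frac{Y{\left(Q \right)}}{197585} = \frac{-183957 - -160180}{292289} + \frac{\left(-26\right) 393^{2}}{197585} = \left(-183957 + 160180\right) \frac{1}{292289} + \left(-26\right) 154449 \cdot \frac{1}{197585} = \left(-23777\right) \frac{1}{292289} - \frac{4015674}{197585} = - \frac{23777}{292289} - \frac{4015674}{197585} = - \frac{1178435316331}{57751922065}$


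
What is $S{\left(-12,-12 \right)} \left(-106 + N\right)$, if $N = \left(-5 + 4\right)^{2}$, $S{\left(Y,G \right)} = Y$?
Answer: $1260$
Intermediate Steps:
$N = 1$ ($N = \left(-1\right)^{2} = 1$)
$S{\left(-12,-12 \right)} \left(-106 + N\right) = - 12 \left(-106 + 1\right) = \left(-12\right) \left(-105\right) = 1260$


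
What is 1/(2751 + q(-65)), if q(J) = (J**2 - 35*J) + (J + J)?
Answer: 1/9121 ≈ 0.00010964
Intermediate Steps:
q(J) = J**2 - 33*J (q(J) = (J**2 - 35*J) + 2*J = J**2 - 33*J)
1/(2751 + q(-65)) = 1/(2751 - 65*(-33 - 65)) = 1/(2751 - 65*(-98)) = 1/(2751 + 6370) = 1/9121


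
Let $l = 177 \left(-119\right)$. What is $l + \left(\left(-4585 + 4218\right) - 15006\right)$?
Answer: $-36436$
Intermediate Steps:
$l = -21063$
$l + \left(\left(-4585 + 4218\right) - 15006\right) = -21063 + \left(\left(-4585 + 4218\right) - 15006\right) = -21063 - 15373 = -36436$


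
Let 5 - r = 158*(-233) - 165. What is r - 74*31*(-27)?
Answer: 98922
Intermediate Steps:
r = 36984 (r = 5 - (158*(-233) - 165) = 5 - (-36814 - 165) = 5 - 1*(-36979) = 5 + 36979 = 36984)
r - 74*31*(-27) = 36984 - 74*31*(-27) = 36984 - 2294*(-27) = 36984 + 61938 = 98922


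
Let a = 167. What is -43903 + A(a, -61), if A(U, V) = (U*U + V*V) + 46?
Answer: -12247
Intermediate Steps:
A(U, V) = 46 + U**2 + V**2 (A(U, V) = (U**2 + V**2) + 46 = 46 + U**2 + V**2)
-43903 + A(a, -61) = -43903 + (46 + 167**2 + (-61)**2) = -43903 + (46 + 27889 + 3721) = -43903 + 31656 = -12247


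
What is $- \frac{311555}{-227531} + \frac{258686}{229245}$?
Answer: $\frac{130281510241}{52160344095} \approx 2.4977$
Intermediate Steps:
$- \frac{311555}{-227531} + \frac{258686}{229245} = \left(-311555\right) \left(- \frac{1}{227531}\right) + 258686 \cdot \frac{1}{229245} = \frac{311555}{227531} + \frac{258686}{229245} = \frac{130281510241}{52160344095}$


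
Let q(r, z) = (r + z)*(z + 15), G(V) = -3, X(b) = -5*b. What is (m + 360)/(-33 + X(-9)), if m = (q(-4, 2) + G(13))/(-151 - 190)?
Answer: 122797/4092 ≈ 30.009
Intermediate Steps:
q(r, z) = (15 + z)*(r + z) (q(r, z) = (r + z)*(15 + z) = (15 + z)*(r + z))
m = 37/341 (m = ((2² + 15*(-4) + 15*2 - 4*2) - 3)/(-151 - 190) = ((4 - 60 + 30 - 8) - 3)/(-341) = (-34 - 3)*(-1/341) = -37*(-1/341) = 37/341 ≈ 0.10850)
(m + 360)/(-33 + X(-9)) = (37/341 + 360)/(-33 - 5*(-9)) = 122797/(341*(-33 + 45)) = (122797/341)/12 = (122797/341)*(1/12) = 122797/4092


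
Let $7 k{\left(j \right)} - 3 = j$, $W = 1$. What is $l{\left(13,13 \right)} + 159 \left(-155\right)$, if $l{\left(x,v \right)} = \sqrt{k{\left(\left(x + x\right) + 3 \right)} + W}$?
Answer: $-24645 + \frac{\sqrt{273}}{7} \approx -24643.0$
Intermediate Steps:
$k{\left(j \right)} = \frac{3}{7} + \frac{j}{7}$
$l{\left(x,v \right)} = \sqrt{\frac{13}{7} + \frac{2 x}{7}}$ ($l{\left(x,v \right)} = \sqrt{\left(\frac{3}{7} + \frac{\left(x + x\right) + 3}{7}\right) + 1} = \sqrt{\left(\frac{3}{7} + \frac{2 x + 3}{7}\right) + 1} = \sqrt{\left(\frac{3}{7} + \frac{3 + 2 x}{7}\right) + 1} = \sqrt{\left(\frac{3}{7} + \left(\frac{3}{7} + \frac{2 x}{7}\right)\right) + 1} = \sqrt{\left(\frac{6}{7} + \frac{2 x}{7}\right) + 1} = \sqrt{\frac{13}{7} + \frac{2 x}{7}}$)
$l{\left(13,13 \right)} + 159 \left(-155\right) = \frac{\sqrt{91 + 14 \cdot 13}}{7} + 159 \left(-155\right) = \frac{\sqrt{91 + 182}}{7} - 24645 = \frac{\sqrt{273}}{7} - 24645 = -24645 + \frac{\sqrt{273}}{7}$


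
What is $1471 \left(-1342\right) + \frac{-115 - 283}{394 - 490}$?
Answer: $- \frac{94755737}{48} \approx -1.9741 \cdot 10^{6}$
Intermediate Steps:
$1471 \left(-1342\right) + \frac{-115 - 283}{394 - 490} = -1974082 - \frac{398}{-96} = -1974082 - - \frac{199}{48} = -1974082 + \frac{199}{48} = - \frac{94755737}{48}$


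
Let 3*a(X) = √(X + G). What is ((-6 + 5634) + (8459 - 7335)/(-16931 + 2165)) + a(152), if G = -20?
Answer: 41550962/7383 + 2*√33/3 ≈ 5631.8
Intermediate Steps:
a(X) = √(-20 + X)/3 (a(X) = √(X - 20)/3 = √(-20 + X)/3)
((-6 + 5634) + (8459 - 7335)/(-16931 + 2165)) + a(152) = ((-6 + 5634) + (8459 - 7335)/(-16931 + 2165)) + √(-20 + 152)/3 = (5628 + 1124/(-14766)) + √132/3 = (5628 + 1124*(-1/14766)) + (2*√33)/3 = (5628 - 562/7383) + 2*√33/3 = 41550962/7383 + 2*√33/3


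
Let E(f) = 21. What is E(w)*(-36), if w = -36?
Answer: -756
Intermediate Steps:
E(w)*(-36) = 21*(-36) = -756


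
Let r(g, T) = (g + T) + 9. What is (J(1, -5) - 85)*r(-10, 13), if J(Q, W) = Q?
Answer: -1008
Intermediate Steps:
r(g, T) = 9 + T + g (r(g, T) = (T + g) + 9 = 9 + T + g)
(J(1, -5) - 85)*r(-10, 13) = (1 - 85)*(9 + 13 - 10) = -84*12 = -1008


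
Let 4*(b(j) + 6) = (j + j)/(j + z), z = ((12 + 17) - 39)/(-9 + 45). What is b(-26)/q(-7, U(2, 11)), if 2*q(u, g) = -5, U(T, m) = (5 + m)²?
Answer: 5208/2365 ≈ 2.2021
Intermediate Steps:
z = -5/18 (z = (29 - 39)/36 = -10*1/36 = -5/18 ≈ -0.27778)
q(u, g) = -5/2 (q(u, g) = (½)*(-5) = -5/2)
b(j) = -6 + j/(2*(-5/18 + j)) (b(j) = -6 + ((j + j)/(j - 5/18))/4 = -6 + ((2*j)/(-5/18 + j))/4 = -6 + (2*j/(-5/18 + j))/4 = -6 + j/(2*(-5/18 + j)))
b(-26)/q(-7, U(2, 11)) = (3*(10 - 33*(-26))/(-5 + 18*(-26)))/(-5/2) = (3*(10 + 858)/(-5 - 468))*(-⅖) = (3*868/(-473))*(-⅖) = (3*(-1/473)*868)*(-⅖) = -2604/473*(-⅖) = 5208/2365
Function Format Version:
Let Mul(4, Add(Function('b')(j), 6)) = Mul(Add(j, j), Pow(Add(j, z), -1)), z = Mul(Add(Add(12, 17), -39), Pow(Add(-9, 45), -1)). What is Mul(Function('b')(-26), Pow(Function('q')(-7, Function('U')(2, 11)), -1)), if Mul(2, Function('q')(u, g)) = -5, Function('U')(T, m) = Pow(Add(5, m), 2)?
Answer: Rational(5208, 2365) ≈ 2.2021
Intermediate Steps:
z = Rational(-5, 18) (z = Mul(Add(29, -39), Pow(36, -1)) = Mul(-10, Rational(1, 36)) = Rational(-5, 18) ≈ -0.27778)
Function('q')(u, g) = Rational(-5, 2) (Function('q')(u, g) = Mul(Rational(1, 2), -5) = Rational(-5, 2))
Function('b')(j) = Add(-6, Mul(Rational(1, 2), j, Pow(Add(Rational(-5, 18), j), -1))) (Function('b')(j) = Add(-6, Mul(Rational(1, 4), Mul(Add(j, j), Pow(Add(j, Rational(-5, 18)), -1)))) = Add(-6, Mul(Rational(1, 4), Mul(Mul(2, j), Pow(Add(Rational(-5, 18), j), -1)))) = Add(-6, Mul(Rational(1, 4), Mul(2, j, Pow(Add(Rational(-5, 18), j), -1)))) = Add(-6, Mul(Rational(1, 2), j, Pow(Add(Rational(-5, 18), j), -1))))
Mul(Function('b')(-26), Pow(Function('q')(-7, Function('U')(2, 11)), -1)) = Mul(Mul(3, Pow(Add(-5, Mul(18, -26)), -1), Add(10, Mul(-33, -26))), Pow(Rational(-5, 2), -1)) = Mul(Mul(3, Pow(Add(-5, -468), -1), Add(10, 858)), Rational(-2, 5)) = Mul(Mul(3, Pow(-473, -1), 868), Rational(-2, 5)) = Mul(Mul(3, Rational(-1, 473), 868), Rational(-2, 5)) = Mul(Rational(-2604, 473), Rational(-2, 5)) = Rational(5208, 2365)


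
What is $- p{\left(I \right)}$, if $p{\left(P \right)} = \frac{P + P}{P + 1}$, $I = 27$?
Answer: $- \frac{27}{14} \approx -1.9286$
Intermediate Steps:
$p{\left(P \right)} = \frac{2 P}{1 + P}$
$- p{\left(I \right)} = - \frac{2 \cdot 27}{1 + 27} = - \frac{2 \cdot 27}{28} = \left(-1\right) \frac{27}{14} = - \frac{27}{14}$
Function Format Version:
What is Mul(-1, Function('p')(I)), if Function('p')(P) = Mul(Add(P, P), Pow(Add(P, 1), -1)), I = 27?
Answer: Rational(-27, 14) ≈ -1.9286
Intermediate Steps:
Function('p')(P) = Mul(2, P, Pow(Add(1, P), -1)) (Function('p')(P) = Mul(Mul(2, P), Pow(Add(1, P), -1)) = Mul(2, P, Pow(Add(1, P), -1)))
Mul(-1, Function('p')(I)) = Mul(-1, Mul(2, 27, Pow(Add(1, 27), -1))) = Mul(-1, Mul(2, 27, Pow(28, -1))) = Mul(-1, Mul(2, 27, Rational(1, 28))) = Mul(-1, Rational(27, 14)) = Rational(-27, 14)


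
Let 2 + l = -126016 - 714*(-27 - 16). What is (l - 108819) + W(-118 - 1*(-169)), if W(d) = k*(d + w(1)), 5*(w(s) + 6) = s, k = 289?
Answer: -955361/5 ≈ -1.9107e+5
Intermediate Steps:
w(s) = -6 + s/5
W(d) = -8381/5 + 289*d (W(d) = 289*(d + (-6 + (1/5)*1)) = 289*(d + (-6 + 1/5)) = 289*(d - 29/5) = 289*(-29/5 + d) = -8381/5 + 289*d)
l = -95316 (l = -2 + (-126016 - 714*(-27 - 16)) = -2 + (-126016 - 714*(-43)) = -2 + (-126016 - 1*(-30702)) = -2 + (-126016 + 30702) = -2 - 95314 = -95316)
(l - 108819) + W(-118 - 1*(-169)) = (-95316 - 108819) + (-8381/5 + 289*(-118 - 1*(-169))) = -204135 + (-8381/5 + 289*(-118 + 169)) = -204135 + (-8381/5 + 289*51) = -204135 + (-8381/5 + 14739) = -204135 + 65314/5 = -955361/5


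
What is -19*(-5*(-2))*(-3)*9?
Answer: 5130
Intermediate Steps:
-19*(-5*(-2))*(-3)*9 = -190*(-3)*9 = -19*(-30)*9 = 570*9 = 5130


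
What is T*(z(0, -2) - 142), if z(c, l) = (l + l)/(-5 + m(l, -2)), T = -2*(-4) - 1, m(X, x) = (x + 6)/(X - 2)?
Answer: -2968/3 ≈ -989.33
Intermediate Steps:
m(X, x) = (6 + x)/(-2 + X)
T = 7 (T = 8 - 1 = 7)
z(c, l) = 2*l/(-5 + 4/(-2 + l)) (z(c, l) = (l + l)/(-5 + (6 - 2)/(-2 + l)) = (2*l)/(-5 + 4/(-2 + l)) = 2*l/(-5 + 4/(-2 + l)))
T*(z(0, -2) - 142) = 7*(2*(-2)*(2 - 1*(-2))/(-14 + 5*(-2)) - 142) = 7*(2*(-2)*(2 + 2)/(-14 - 10) - 142) = 7*(2*(-2)*4/(-24) - 142) = 7*(2*(-2)*(-1/24)*4 - 142) = 7*(⅔ - 142) = 7*(-424/3) = -2968/3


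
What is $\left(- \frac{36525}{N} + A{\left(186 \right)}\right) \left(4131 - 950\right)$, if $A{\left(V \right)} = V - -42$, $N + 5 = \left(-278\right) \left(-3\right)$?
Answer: $\frac{485061147}{829} \approx 5.8512 \cdot 10^{5}$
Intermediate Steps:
$N = 829$ ($N = -5 - -834 = -5 + 834 = 829$)
$A{\left(V \right)} = 42 + V$ ($A{\left(V \right)} = V + 42 = 42 + V$)
$\left(- \frac{36525}{N} + A{\left(186 \right)}\right) \left(4131 - 950\right) = \left(- \frac{36525}{829} + \left(42 + 186\right)\right) \left(4131 - 950\right) = \left(\left(-36525\right) \frac{1}{829} + 228\right) 3181 = \left(- \frac{36525}{829} + 228\right) 3181 = \frac{152487}{829} \cdot 3181 = \frac{485061147}{829}$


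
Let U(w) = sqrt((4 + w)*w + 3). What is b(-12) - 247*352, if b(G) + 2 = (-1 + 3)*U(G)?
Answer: -86946 + 6*sqrt(11) ≈ -86926.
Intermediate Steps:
U(w) = sqrt(3 + w*(4 + w)) (U(w) = sqrt(w*(4 + w) + 3) = sqrt(3 + w*(4 + w)))
b(G) = -2 + 2*sqrt(3 + G**2 + 4*G) (b(G) = -2 + (-1 + 3)*sqrt(3 + G**2 + 4*G) = -2 + 2*sqrt(3 + G**2 + 4*G))
b(-12) - 247*352 = (-2 + 2*sqrt(3 + (-12)**2 + 4*(-12))) - 247*352 = (-2 + 2*sqrt(3 + 144 - 48)) - 86944 = (-2 + 2*sqrt(99)) - 86944 = (-2 + 2*(3*sqrt(11))) - 86944 = (-2 + 6*sqrt(11)) - 86944 = -86946 + 6*sqrt(11)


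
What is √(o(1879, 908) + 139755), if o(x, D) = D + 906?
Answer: √141569 ≈ 376.26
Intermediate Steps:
o(x, D) = 906 + D
√(o(1879, 908) + 139755) = √((906 + 908) + 139755) = √(1814 + 139755) = √141569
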